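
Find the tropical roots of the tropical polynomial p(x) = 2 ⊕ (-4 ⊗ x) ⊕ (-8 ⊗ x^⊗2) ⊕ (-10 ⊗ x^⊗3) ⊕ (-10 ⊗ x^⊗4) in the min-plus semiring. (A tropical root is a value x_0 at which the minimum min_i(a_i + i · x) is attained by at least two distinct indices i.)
Roots: {0, 2, 4, 6}

Each tropical root is a break point of the lower envelope of the lines y = a_i + i · x (there are 5 lines, with slopes 0, 1, ..., 4). Only the lines that attain the minimum somewhere contribute to roots; other lines are dominated. Here the surviving (envelope) indices are i = 4, i = 3, i = 2, i = 1, i = 0.
Intersections between consecutive envelope lines give the roots: for adjacent envelope indices i < j the intersection is x = (a_i − a_j) / (j − i). Reading off the sorted break points: {0, 2, 4, 6}.
Verification: at each break x_0, at least two indices attain the minimum of min_i(a_i + i · x_0).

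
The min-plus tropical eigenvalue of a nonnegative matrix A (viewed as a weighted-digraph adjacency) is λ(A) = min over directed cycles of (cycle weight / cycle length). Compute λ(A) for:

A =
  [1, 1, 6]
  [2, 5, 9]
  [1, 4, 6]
λ(A) = 1

Enumerate directed cycles and compute their means (weight / length). Sample:
  cycle 0 → 0: weight = 1, length = 1, mean = 1/1 ≈ 1.000
  cycle 1 → 1: weight = 5, length = 1, mean = 5/1 ≈ 5.000
  cycle 2 → 2: weight = 6, length = 1, mean = 6/1 ≈ 6.000
  cycle 0 → 1 → 0: weight = 3, length = 2, mean = 3/2 ≈ 1.500
  cycle 0 → 2 → 0: weight = 7, length = 2, mean = 7/2 ≈ 3.500
  cycle 1 → 0 → 1: weight = 3, length = 2, mean = 3/2 ≈ 1.500
Minimum mean = 1.000, attained e.g. along the cycle 0 → 0 with weight 1 and length 1. So λ(A) = 1/1 = 1.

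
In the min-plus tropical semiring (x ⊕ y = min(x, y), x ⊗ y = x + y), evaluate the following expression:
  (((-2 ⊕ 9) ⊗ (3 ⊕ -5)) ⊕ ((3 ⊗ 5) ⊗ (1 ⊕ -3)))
(((-2 ⊕ 9) ⊗ (3 ⊕ -5)) ⊕ ((3 ⊗ 5) ⊗ (1 ⊕ -3))) = -7

Expand innermost to outermost. Recall ⊕ takes the minimum of its arguments and ⊗ takes their sum. Working out the expression (((-2 ⊕ 9) ⊗ (3 ⊕ -5)) ⊕ ((3 ⊗ 5) ⊗ (1 ⊕ -3))) gives -7.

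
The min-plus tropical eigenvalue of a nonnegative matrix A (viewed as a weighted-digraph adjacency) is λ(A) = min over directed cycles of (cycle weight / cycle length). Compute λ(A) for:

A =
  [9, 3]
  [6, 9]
λ(A) = 9/2

Enumerate directed cycles and compute their means (weight / length). Sample:
  cycle 0 → 0: weight = 9, length = 1, mean = 9/1 ≈ 9.000
  cycle 1 → 1: weight = 9, length = 1, mean = 9/1 ≈ 9.000
  cycle 0 → 1 → 0: weight = 9, length = 2, mean = 9/2 ≈ 4.500
  cycle 1 → 0 → 1: weight = 9, length = 2, mean = 9/2 ≈ 4.500
Minimum mean = 4.500, attained e.g. along the cycle 0 → 1 → 0 with weight 9 and length 2. So λ(A) = 9/2 = 9/2.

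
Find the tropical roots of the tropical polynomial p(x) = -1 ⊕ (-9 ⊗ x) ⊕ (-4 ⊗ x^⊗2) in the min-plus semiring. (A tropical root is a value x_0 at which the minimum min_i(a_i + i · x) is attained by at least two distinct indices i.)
Roots: {-5, 8}

Each tropical root is a break point of the lower envelope of the lines y = a_i + i · x (there are 3 lines, with slopes 0, 1, ..., 2). Only the lines that attain the minimum somewhere contribute to roots; other lines are dominated. Here the surviving (envelope) indices are i = 2, i = 1, i = 0.
Intersections between consecutive envelope lines give the roots: for adjacent envelope indices i < j the intersection is x = (a_i − a_j) / (j − i). Reading off the sorted break points: {-5, 8}.
Verification: at each break x_0, at least two indices attain the minimum of min_i(a_i + i · x_0).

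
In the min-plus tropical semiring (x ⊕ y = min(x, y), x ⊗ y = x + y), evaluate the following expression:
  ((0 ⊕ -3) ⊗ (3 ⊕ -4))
((0 ⊕ -3) ⊗ (3 ⊕ -4)) = -7

Expand innermost to outermost. Recall ⊕ takes the minimum of its arguments and ⊗ takes their sum. Working out the expression ((0 ⊕ -3) ⊗ (3 ⊕ -4)) gives -7.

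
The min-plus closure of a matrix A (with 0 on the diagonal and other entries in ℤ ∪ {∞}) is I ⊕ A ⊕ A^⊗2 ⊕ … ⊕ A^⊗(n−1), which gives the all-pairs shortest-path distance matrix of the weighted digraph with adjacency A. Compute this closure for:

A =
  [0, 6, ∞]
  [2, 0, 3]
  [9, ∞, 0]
Closure =
  [0, 6, 9]
  [2, 0, 3]
  [9, 15, 0]

This is the Floyd-Warshall all-pairs shortest-path computation. For each intermediate vertex k = 0, 1, …, 2, update dist[i][j] ← min(dist[i][j], dist[i][k] + dist[k][j]). The final matrix gives, for each (i, j), the minimum total weight of any directed path from i to j (possibly empty when i = j).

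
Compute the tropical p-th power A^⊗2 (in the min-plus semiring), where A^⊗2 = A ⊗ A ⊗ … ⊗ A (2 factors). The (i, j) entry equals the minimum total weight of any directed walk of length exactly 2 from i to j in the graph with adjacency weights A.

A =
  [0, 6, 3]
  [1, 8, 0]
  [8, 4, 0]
A^⊗2 =
  [0, 6, 3]
  [1, 4, 0]
  [5, 4, 0]

Each entry (A^⊗2)_ij equals the minimum over all length-2 walks i = v_0 → v_1 → … → v_2 = j of Σ_t A[v_t][v_{t+1}]. For example, for (i, j) = (0, 2) we minimise over 3 possible intermediate vertex sequences; the minimum is 3, attained along the walk 0 → 0 → 2.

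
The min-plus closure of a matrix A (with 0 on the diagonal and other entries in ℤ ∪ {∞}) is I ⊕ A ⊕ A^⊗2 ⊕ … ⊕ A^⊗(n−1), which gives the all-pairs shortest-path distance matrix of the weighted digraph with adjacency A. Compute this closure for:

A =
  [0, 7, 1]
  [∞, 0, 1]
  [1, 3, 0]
Closure =
  [0, 4, 1]
  [2, 0, 1]
  [1, 3, 0]

This is the Floyd-Warshall all-pairs shortest-path computation. For each intermediate vertex k = 0, 1, …, 2, update dist[i][j] ← min(dist[i][j], dist[i][k] + dist[k][j]). The final matrix gives, for each (i, j), the minimum total weight of any directed path from i to j (possibly empty when i = j).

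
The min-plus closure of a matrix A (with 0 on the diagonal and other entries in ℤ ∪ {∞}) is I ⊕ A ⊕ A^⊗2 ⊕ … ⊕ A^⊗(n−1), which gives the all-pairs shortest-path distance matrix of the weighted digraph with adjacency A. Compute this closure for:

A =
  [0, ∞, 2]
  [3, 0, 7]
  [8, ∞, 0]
Closure =
  [0, ∞, 2]
  [3, 0, 5]
  [8, ∞, 0]

This is the Floyd-Warshall all-pairs shortest-path computation. For each intermediate vertex k = 0, 1, …, 2, update dist[i][j] ← min(dist[i][j], dist[i][k] + dist[k][j]). The final matrix gives, for each (i, j), the minimum total weight of any directed path from i to j (possibly empty when i = j).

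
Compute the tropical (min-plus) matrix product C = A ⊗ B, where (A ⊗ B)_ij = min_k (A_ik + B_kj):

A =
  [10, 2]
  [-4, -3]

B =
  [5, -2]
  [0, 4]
A ⊗ B =
  [2, 6]
  [-3, -6]

Apply the min-plus product entry-by-entry:
  C[0][0] = min over k of (A[0][0] + B[0][0] = 10 + 5 = 15, A[0][1] + B[1][0] = 2 + 0 = 2) = 2 (attained at k = 1)
  C[0][1] = min over k of (A[0][0] + B[0][1] = 10 + -2 = 8, A[0][1] + B[1][1] = 2 + 4 = 6) = 6 (attained at k = 1)
  C[1][0] = min over k of (A[1][0] + B[0][0] = -4 + 5 = 1, A[1][1] + B[1][0] = -3 + 0 = -3) = -3 (attained at k = 1)
  C[1][1] = min over k of (A[1][0] + B[0][1] = -4 + -2 = -6, A[1][1] + B[1][1] = -3 + 4 = 1) = -6 (attained at k = 0)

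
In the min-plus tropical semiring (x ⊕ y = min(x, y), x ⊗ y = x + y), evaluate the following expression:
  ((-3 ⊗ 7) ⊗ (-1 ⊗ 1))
((-3 ⊗ 7) ⊗ (-1 ⊗ 1)) = 4

Expand innermost to outermost. Recall ⊕ takes the minimum of its arguments and ⊗ takes their sum. Working out the expression ((-3 ⊗ 7) ⊗ (-1 ⊗ 1)) gives 4.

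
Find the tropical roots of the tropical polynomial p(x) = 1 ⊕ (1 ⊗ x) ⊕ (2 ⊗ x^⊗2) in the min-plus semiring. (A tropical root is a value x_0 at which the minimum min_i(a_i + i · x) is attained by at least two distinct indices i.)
Roots: {-1, 0}

Each tropical root is a break point of the lower envelope of the lines y = a_i + i · x (there are 3 lines, with slopes 0, 1, ..., 2). Only the lines that attain the minimum somewhere contribute to roots; other lines are dominated. Here the surviving (envelope) indices are i = 2, i = 1, i = 0.
Intersections between consecutive envelope lines give the roots: for adjacent envelope indices i < j the intersection is x = (a_i − a_j) / (j − i). Reading off the sorted break points: {-1, 0}.
Verification: at each break x_0, at least two indices attain the minimum of min_i(a_i + i · x_0).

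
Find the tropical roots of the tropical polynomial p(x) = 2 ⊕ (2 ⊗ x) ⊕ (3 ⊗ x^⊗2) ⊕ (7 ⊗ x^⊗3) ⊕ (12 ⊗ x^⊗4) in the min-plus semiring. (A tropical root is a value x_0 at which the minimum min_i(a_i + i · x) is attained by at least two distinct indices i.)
Roots: {-5, -4, -1, 0}

Each tropical root is a break point of the lower envelope of the lines y = a_i + i · x (there are 5 lines, with slopes 0, 1, ..., 4). Only the lines that attain the minimum somewhere contribute to roots; other lines are dominated. Here the surviving (envelope) indices are i = 4, i = 3, i = 2, i = 1, i = 0.
Intersections between consecutive envelope lines give the roots: for adjacent envelope indices i < j the intersection is x = (a_i − a_j) / (j − i). Reading off the sorted break points: {-5, -4, -1, 0}.
Verification: at each break x_0, at least two indices attain the minimum of min_i(a_i + i · x_0).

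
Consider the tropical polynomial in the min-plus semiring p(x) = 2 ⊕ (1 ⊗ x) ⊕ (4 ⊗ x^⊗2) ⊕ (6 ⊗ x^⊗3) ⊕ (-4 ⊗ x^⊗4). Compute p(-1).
p(-1) = -8

A tropical monomial a ⊗ x^⊗i evaluates to a + i · x. Evaluating each term at x = -1:
  Term 0 contributes 2 + 0 · -1 = 2
  Term 1 contributes 1 + 1 · -1 = 0
  Term 2 contributes 4 + 2 · -1 = 2
  Term 3 contributes 6 + 3 · -1 = 3
  Term 4 contributes -4 + 4 · -1 = -8
p(-1) = ⊕ of these = min[2, 0, 2, 3, -8] = -8.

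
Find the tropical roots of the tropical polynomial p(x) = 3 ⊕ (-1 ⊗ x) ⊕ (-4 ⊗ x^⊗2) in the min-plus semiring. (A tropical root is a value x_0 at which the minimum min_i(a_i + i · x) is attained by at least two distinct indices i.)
Roots: {3, 4}

Each tropical root is a break point of the lower envelope of the lines y = a_i + i · x (there are 3 lines, with slopes 0, 1, ..., 2). Only the lines that attain the minimum somewhere contribute to roots; other lines are dominated. Here the surviving (envelope) indices are i = 2, i = 1, i = 0.
Intersections between consecutive envelope lines give the roots: for adjacent envelope indices i < j the intersection is x = (a_i − a_j) / (j − i). Reading off the sorted break points: {3, 4}.
Verification: at each break x_0, at least two indices attain the minimum of min_i(a_i + i · x_0).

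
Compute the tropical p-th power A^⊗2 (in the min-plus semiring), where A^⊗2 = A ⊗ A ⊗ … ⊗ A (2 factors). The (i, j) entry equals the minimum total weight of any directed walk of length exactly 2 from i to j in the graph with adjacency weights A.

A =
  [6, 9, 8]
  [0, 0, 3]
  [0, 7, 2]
A^⊗2 =
  [8, 9, 10]
  [0, 0, 3]
  [2, 7, 4]

Each entry (A^⊗2)_ij equals the minimum over all length-2 walks i = v_0 → v_1 → … → v_2 = j of Σ_t A[v_t][v_{t+1}]. For example, for (i, j) = (0, 2) we minimise over 3 possible intermediate vertex sequences; the minimum is 10, attained along the walk 0 → 2 → 2.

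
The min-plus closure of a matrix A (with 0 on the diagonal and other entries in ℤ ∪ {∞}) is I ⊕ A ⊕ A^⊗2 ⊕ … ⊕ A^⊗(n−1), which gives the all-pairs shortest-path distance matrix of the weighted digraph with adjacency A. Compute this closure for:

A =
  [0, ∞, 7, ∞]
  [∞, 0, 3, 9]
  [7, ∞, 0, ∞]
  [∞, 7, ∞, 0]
Closure =
  [0, ∞, 7, ∞]
  [10, 0, 3, 9]
  [7, ∞, 0, ∞]
  [17, 7, 10, 0]

This is the Floyd-Warshall all-pairs shortest-path computation. For each intermediate vertex k = 0, 1, …, 3, update dist[i][j] ← min(dist[i][j], dist[i][k] + dist[k][j]). The final matrix gives, for each (i, j), the minimum total weight of any directed path from i to j (possibly empty when i = j).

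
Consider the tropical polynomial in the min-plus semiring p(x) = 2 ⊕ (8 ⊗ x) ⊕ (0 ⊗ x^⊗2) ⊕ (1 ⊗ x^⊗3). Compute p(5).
p(5) = 2

A tropical monomial a ⊗ x^⊗i evaluates to a + i · x. Evaluating each term at x = 5:
  Term 0 contributes 2 + 0 · 5 = 2
  Term 1 contributes 8 + 1 · 5 = 13
  Term 2 contributes 0 + 2 · 5 = 10
  Term 3 contributes 1 + 3 · 5 = 16
p(5) = ⊕ of these = min[2, 13, 10, 16] = 2.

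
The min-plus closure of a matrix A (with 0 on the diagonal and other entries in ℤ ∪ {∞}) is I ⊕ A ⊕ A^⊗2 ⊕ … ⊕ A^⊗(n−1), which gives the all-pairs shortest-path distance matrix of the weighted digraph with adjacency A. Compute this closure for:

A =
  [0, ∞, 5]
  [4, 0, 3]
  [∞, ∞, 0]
Closure =
  [0, ∞, 5]
  [4, 0, 3]
  [∞, ∞, 0]

This is the Floyd-Warshall all-pairs shortest-path computation. For each intermediate vertex k = 0, 1, …, 2, update dist[i][j] ← min(dist[i][j], dist[i][k] + dist[k][j]). The final matrix gives, for each (i, j), the minimum total weight of any directed path from i to j (possibly empty when i = j).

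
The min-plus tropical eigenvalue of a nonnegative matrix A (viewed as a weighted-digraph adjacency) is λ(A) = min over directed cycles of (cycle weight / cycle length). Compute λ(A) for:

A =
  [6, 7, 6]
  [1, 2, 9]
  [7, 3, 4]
λ(A) = 2

Enumerate directed cycles and compute their means (weight / length). Sample:
  cycle 0 → 0: weight = 6, length = 1, mean = 6/1 ≈ 6.000
  cycle 1 → 1: weight = 2, length = 1, mean = 2/1 ≈ 2.000
  cycle 2 → 2: weight = 4, length = 1, mean = 4/1 ≈ 4.000
  cycle 0 → 1 → 0: weight = 8, length = 2, mean = 8/2 ≈ 4.000
  cycle 0 → 2 → 0: weight = 13, length = 2, mean = 13/2 ≈ 6.500
  cycle 1 → 0 → 1: weight = 8, length = 2, mean = 8/2 ≈ 4.000
Minimum mean = 2.000, attained e.g. along the cycle 1 → 1 with weight 2 and length 1. So λ(A) = 2/1 = 2.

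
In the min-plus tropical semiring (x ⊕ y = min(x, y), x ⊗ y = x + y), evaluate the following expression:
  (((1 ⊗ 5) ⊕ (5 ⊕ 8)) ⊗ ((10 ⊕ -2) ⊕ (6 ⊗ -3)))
(((1 ⊗ 5) ⊕ (5 ⊕ 8)) ⊗ ((10 ⊕ -2) ⊕ (6 ⊗ -3))) = 3

Expand innermost to outermost. Recall ⊕ takes the minimum of its arguments and ⊗ takes their sum. Working out the expression (((1 ⊗ 5) ⊕ (5 ⊕ 8)) ⊗ ((10 ⊕ -2) ⊕ (6 ⊗ -3))) gives 3.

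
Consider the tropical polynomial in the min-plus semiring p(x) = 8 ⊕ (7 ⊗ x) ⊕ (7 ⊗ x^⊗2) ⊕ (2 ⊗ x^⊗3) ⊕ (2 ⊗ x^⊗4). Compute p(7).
p(7) = 8

A tropical monomial a ⊗ x^⊗i evaluates to a + i · x. Evaluating each term at x = 7:
  Term 0 contributes 8 + 0 · 7 = 8
  Term 1 contributes 7 + 1 · 7 = 14
  Term 2 contributes 7 + 2 · 7 = 21
  Term 3 contributes 2 + 3 · 7 = 23
  Term 4 contributes 2 + 4 · 7 = 30
p(7) = ⊕ of these = min[8, 14, 21, 23, 30] = 8.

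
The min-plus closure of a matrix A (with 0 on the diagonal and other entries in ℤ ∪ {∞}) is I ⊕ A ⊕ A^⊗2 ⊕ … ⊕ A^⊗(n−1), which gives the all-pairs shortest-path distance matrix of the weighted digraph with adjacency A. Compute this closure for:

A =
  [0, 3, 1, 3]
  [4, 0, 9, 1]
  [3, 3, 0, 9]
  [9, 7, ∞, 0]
Closure =
  [0, 3, 1, 3]
  [4, 0, 5, 1]
  [3, 3, 0, 4]
  [9, 7, 10, 0]

This is the Floyd-Warshall all-pairs shortest-path computation. For each intermediate vertex k = 0, 1, …, 3, update dist[i][j] ← min(dist[i][j], dist[i][k] + dist[k][j]). The final matrix gives, for each (i, j), the minimum total weight of any directed path from i to j (possibly empty when i = j).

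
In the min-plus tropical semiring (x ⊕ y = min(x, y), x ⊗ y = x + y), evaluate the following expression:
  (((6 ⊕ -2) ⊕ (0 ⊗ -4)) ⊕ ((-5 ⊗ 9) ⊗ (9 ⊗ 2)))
(((6 ⊕ -2) ⊕ (0 ⊗ -4)) ⊕ ((-5 ⊗ 9) ⊗ (9 ⊗ 2))) = -4

Expand innermost to outermost. Recall ⊕ takes the minimum of its arguments and ⊗ takes their sum. Working out the expression (((6 ⊕ -2) ⊕ (0 ⊗ -4)) ⊕ ((-5 ⊗ 9) ⊗ (9 ⊗ 2))) gives -4.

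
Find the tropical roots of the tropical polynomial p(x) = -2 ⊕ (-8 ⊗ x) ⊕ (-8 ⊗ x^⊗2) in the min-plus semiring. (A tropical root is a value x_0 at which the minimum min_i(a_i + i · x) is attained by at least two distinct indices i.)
Roots: {0, 6}

Each tropical root is a break point of the lower envelope of the lines y = a_i + i · x (there are 3 lines, with slopes 0, 1, ..., 2). Only the lines that attain the minimum somewhere contribute to roots; other lines are dominated. Here the surviving (envelope) indices are i = 2, i = 1, i = 0.
Intersections between consecutive envelope lines give the roots: for adjacent envelope indices i < j the intersection is x = (a_i − a_j) / (j − i). Reading off the sorted break points: {0, 6}.
Verification: at each break x_0, at least two indices attain the minimum of min_i(a_i + i · x_0).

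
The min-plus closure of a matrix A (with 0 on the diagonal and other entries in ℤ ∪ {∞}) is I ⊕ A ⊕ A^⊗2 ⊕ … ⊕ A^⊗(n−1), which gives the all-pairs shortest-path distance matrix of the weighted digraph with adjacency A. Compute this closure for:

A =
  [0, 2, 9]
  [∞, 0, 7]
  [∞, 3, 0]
Closure =
  [0, 2, 9]
  [∞, 0, 7]
  [∞, 3, 0]

This is the Floyd-Warshall all-pairs shortest-path computation. For each intermediate vertex k = 0, 1, …, 2, update dist[i][j] ← min(dist[i][j], dist[i][k] + dist[k][j]). The final matrix gives, for each (i, j), the minimum total weight of any directed path from i to j (possibly empty when i = j).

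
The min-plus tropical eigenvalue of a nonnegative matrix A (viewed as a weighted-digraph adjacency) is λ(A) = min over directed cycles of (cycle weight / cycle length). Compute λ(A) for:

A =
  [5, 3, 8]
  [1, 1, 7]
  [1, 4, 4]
λ(A) = 1

Enumerate directed cycles and compute their means (weight / length). Sample:
  cycle 0 → 0: weight = 5, length = 1, mean = 5/1 ≈ 5.000
  cycle 1 → 1: weight = 1, length = 1, mean = 1/1 ≈ 1.000
  cycle 2 → 2: weight = 4, length = 1, mean = 4/1 ≈ 4.000
  cycle 0 → 1 → 0: weight = 4, length = 2, mean = 4/2 ≈ 2.000
  cycle 0 → 2 → 0: weight = 9, length = 2, mean = 9/2 ≈ 4.500
  cycle 1 → 0 → 1: weight = 4, length = 2, mean = 4/2 ≈ 2.000
Minimum mean = 1.000, attained e.g. along the cycle 1 → 1 with weight 1 and length 1. So λ(A) = 1/1 = 1.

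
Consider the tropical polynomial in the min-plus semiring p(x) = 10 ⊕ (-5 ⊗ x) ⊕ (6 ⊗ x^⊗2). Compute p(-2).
p(-2) = -7

A tropical monomial a ⊗ x^⊗i evaluates to a + i · x. Evaluating each term at x = -2:
  Term 0 contributes 10 + 0 · -2 = 10
  Term 1 contributes -5 + 1 · -2 = -7
  Term 2 contributes 6 + 2 · -2 = 2
p(-2) = ⊕ of these = min[10, -7, 2] = -7.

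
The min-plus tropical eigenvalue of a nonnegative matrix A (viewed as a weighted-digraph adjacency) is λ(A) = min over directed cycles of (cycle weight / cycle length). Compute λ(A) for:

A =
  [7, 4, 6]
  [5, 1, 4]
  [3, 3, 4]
λ(A) = 1

Enumerate directed cycles and compute their means (weight / length). Sample:
  cycle 0 → 0: weight = 7, length = 1, mean = 7/1 ≈ 7.000
  cycle 1 → 1: weight = 1, length = 1, mean = 1/1 ≈ 1.000
  cycle 2 → 2: weight = 4, length = 1, mean = 4/1 ≈ 4.000
  cycle 0 → 1 → 0: weight = 9, length = 2, mean = 9/2 ≈ 4.500
  cycle 0 → 2 → 0: weight = 9, length = 2, mean = 9/2 ≈ 4.500
  cycle 1 → 0 → 1: weight = 9, length = 2, mean = 9/2 ≈ 4.500
Minimum mean = 1.000, attained e.g. along the cycle 1 → 1 with weight 1 and length 1. So λ(A) = 1/1 = 1.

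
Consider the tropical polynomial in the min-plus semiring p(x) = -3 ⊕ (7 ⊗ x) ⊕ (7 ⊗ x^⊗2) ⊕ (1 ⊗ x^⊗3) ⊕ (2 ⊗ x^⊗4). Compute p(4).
p(4) = -3

A tropical monomial a ⊗ x^⊗i evaluates to a + i · x. Evaluating each term at x = 4:
  Term 0 contributes -3 + 0 · 4 = -3
  Term 1 contributes 7 + 1 · 4 = 11
  Term 2 contributes 7 + 2 · 4 = 15
  Term 3 contributes 1 + 3 · 4 = 13
  Term 4 contributes 2 + 4 · 4 = 18
p(4) = ⊕ of these = min[-3, 11, 15, 13, 18] = -3.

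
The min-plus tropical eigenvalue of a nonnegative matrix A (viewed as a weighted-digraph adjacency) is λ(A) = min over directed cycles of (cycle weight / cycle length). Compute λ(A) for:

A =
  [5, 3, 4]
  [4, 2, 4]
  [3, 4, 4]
λ(A) = 2

Enumerate directed cycles and compute their means (weight / length). Sample:
  cycle 0 → 0: weight = 5, length = 1, mean = 5/1 ≈ 5.000
  cycle 1 → 1: weight = 2, length = 1, mean = 2/1 ≈ 2.000
  cycle 2 → 2: weight = 4, length = 1, mean = 4/1 ≈ 4.000
  cycle 0 → 1 → 0: weight = 7, length = 2, mean = 7/2 ≈ 3.500
  cycle 0 → 2 → 0: weight = 7, length = 2, mean = 7/2 ≈ 3.500
  cycle 1 → 0 → 1: weight = 7, length = 2, mean = 7/2 ≈ 3.500
Minimum mean = 2.000, attained e.g. along the cycle 1 → 1 with weight 2 and length 1. So λ(A) = 2/1 = 2.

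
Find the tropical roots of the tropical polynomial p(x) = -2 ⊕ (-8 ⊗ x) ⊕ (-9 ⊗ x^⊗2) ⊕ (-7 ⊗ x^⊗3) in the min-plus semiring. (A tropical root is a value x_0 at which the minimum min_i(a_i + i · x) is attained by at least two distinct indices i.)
Roots: {-2, 1, 6}

Each tropical root is a break point of the lower envelope of the lines y = a_i + i · x (there are 4 lines, with slopes 0, 1, ..., 3). Only the lines that attain the minimum somewhere contribute to roots; other lines are dominated. Here the surviving (envelope) indices are i = 3, i = 2, i = 1, i = 0.
Intersections between consecutive envelope lines give the roots: for adjacent envelope indices i < j the intersection is x = (a_i − a_j) / (j − i). Reading off the sorted break points: {-2, 1, 6}.
Verification: at each break x_0, at least two indices attain the minimum of min_i(a_i + i · x_0).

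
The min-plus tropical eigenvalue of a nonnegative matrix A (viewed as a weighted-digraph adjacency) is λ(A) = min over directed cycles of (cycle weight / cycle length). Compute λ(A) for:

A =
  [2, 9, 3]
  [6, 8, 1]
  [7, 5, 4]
λ(A) = 2

Enumerate directed cycles and compute their means (weight / length). Sample:
  cycle 0 → 0: weight = 2, length = 1, mean = 2/1 ≈ 2.000
  cycle 1 → 1: weight = 8, length = 1, mean = 8/1 ≈ 8.000
  cycle 2 → 2: weight = 4, length = 1, mean = 4/1 ≈ 4.000
  cycle 0 → 1 → 0: weight = 15, length = 2, mean = 15/2 ≈ 7.500
  cycle 0 → 2 → 0: weight = 10, length = 2, mean = 10/2 ≈ 5.000
  cycle 1 → 0 → 1: weight = 15, length = 2, mean = 15/2 ≈ 7.500
Minimum mean = 2.000, attained e.g. along the cycle 0 → 0 with weight 2 and length 1. So λ(A) = 2/1 = 2.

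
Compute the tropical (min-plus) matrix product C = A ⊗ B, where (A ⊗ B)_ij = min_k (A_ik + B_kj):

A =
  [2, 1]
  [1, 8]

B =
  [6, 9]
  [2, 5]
A ⊗ B =
  [3, 6]
  [7, 10]

Apply the min-plus product entry-by-entry:
  C[0][0] = min over k of (A[0][0] + B[0][0] = 2 + 6 = 8, A[0][1] + B[1][0] = 1 + 2 = 3) = 3 (attained at k = 1)
  C[0][1] = min over k of (A[0][0] + B[0][1] = 2 + 9 = 11, A[0][1] + B[1][1] = 1 + 5 = 6) = 6 (attained at k = 1)
  C[1][0] = min over k of (A[1][0] + B[0][0] = 1 + 6 = 7, A[1][1] + B[1][0] = 8 + 2 = 10) = 7 (attained at k = 0)
  C[1][1] = min over k of (A[1][0] + B[0][1] = 1 + 9 = 10, A[1][1] + B[1][1] = 8 + 5 = 13) = 10 (attained at k = 0)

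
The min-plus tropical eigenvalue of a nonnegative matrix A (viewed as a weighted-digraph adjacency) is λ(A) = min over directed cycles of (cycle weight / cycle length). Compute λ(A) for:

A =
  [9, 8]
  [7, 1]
λ(A) = 1

Enumerate directed cycles and compute their means (weight / length). Sample:
  cycle 0 → 0: weight = 9, length = 1, mean = 9/1 ≈ 9.000
  cycle 1 → 1: weight = 1, length = 1, mean = 1/1 ≈ 1.000
  cycle 0 → 1 → 0: weight = 15, length = 2, mean = 15/2 ≈ 7.500
  cycle 1 → 0 → 1: weight = 15, length = 2, mean = 15/2 ≈ 7.500
Minimum mean = 1.000, attained e.g. along the cycle 1 → 1 with weight 1 and length 1. So λ(A) = 1/1 = 1.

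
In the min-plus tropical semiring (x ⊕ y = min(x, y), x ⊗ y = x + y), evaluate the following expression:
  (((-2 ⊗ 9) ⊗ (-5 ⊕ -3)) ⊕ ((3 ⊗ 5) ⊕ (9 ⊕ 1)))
(((-2 ⊗ 9) ⊗ (-5 ⊕ -3)) ⊕ ((3 ⊗ 5) ⊕ (9 ⊕ 1))) = 1

Expand innermost to outermost. Recall ⊕ takes the minimum of its arguments and ⊗ takes their sum. Working out the expression (((-2 ⊗ 9) ⊗ (-5 ⊕ -3)) ⊕ ((3 ⊗ 5) ⊕ (9 ⊕ 1))) gives 1.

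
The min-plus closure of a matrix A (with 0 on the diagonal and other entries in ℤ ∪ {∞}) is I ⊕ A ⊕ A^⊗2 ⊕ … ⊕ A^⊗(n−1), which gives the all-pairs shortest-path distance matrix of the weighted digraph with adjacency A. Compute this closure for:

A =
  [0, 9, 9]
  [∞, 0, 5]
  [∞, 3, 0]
Closure =
  [0, 9, 9]
  [∞, 0, 5]
  [∞, 3, 0]

This is the Floyd-Warshall all-pairs shortest-path computation. For each intermediate vertex k = 0, 1, …, 2, update dist[i][j] ← min(dist[i][j], dist[i][k] + dist[k][j]). The final matrix gives, for each (i, j), the minimum total weight of any directed path from i to j (possibly empty when i = j).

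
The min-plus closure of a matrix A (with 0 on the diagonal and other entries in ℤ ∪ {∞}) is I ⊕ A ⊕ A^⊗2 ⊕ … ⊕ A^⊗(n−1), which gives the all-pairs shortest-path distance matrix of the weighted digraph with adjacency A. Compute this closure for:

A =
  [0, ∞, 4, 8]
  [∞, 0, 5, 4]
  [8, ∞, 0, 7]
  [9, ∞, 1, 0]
Closure =
  [0, ∞, 4, 8]
  [13, 0, 5, 4]
  [8, ∞, 0, 7]
  [9, ∞, 1, 0]

This is the Floyd-Warshall all-pairs shortest-path computation. For each intermediate vertex k = 0, 1, …, 3, update dist[i][j] ← min(dist[i][j], dist[i][k] + dist[k][j]). The final matrix gives, for each (i, j), the minimum total weight of any directed path from i to j (possibly empty when i = j).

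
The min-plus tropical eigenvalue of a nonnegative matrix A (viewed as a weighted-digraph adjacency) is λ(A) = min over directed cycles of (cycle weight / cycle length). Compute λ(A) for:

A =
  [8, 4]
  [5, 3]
λ(A) = 3

Enumerate directed cycles and compute their means (weight / length). Sample:
  cycle 0 → 0: weight = 8, length = 1, mean = 8/1 ≈ 8.000
  cycle 1 → 1: weight = 3, length = 1, mean = 3/1 ≈ 3.000
  cycle 0 → 1 → 0: weight = 9, length = 2, mean = 9/2 ≈ 4.500
  cycle 1 → 0 → 1: weight = 9, length = 2, mean = 9/2 ≈ 4.500
Minimum mean = 3.000, attained e.g. along the cycle 1 → 1 with weight 3 and length 1. So λ(A) = 3/1 = 3.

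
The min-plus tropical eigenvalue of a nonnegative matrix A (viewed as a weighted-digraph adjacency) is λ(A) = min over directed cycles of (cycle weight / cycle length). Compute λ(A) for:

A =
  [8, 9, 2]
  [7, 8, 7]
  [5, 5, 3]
λ(A) = 3

Enumerate directed cycles and compute their means (weight / length). Sample:
  cycle 0 → 0: weight = 8, length = 1, mean = 8/1 ≈ 8.000
  cycle 1 → 1: weight = 8, length = 1, mean = 8/1 ≈ 8.000
  cycle 2 → 2: weight = 3, length = 1, mean = 3/1 ≈ 3.000
  cycle 0 → 1 → 0: weight = 16, length = 2, mean = 16/2 ≈ 8.000
  cycle 0 → 2 → 0: weight = 7, length = 2, mean = 7/2 ≈ 3.500
  cycle 1 → 0 → 1: weight = 16, length = 2, mean = 16/2 ≈ 8.000
Minimum mean = 3.000, attained e.g. along the cycle 2 → 2 with weight 3 and length 1. So λ(A) = 3/1 = 3.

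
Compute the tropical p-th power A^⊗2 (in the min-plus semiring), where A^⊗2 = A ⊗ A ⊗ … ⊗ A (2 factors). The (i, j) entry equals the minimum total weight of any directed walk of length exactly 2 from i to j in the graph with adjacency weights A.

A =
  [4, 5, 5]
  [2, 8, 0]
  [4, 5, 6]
A^⊗2 =
  [7, 9, 5]
  [4, 5, 6]
  [7, 9, 5]

Each entry (A^⊗2)_ij equals the minimum over all length-2 walks i = v_0 → v_1 → … → v_2 = j of Σ_t A[v_t][v_{t+1}]. For example, for (i, j) = (0, 2) we minimise over 3 possible intermediate vertex sequences; the minimum is 5, attained along the walk 0 → 1 → 2.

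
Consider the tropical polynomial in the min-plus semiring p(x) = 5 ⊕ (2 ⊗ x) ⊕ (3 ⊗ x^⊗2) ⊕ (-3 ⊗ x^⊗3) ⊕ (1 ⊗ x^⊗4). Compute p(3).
p(3) = 5

A tropical monomial a ⊗ x^⊗i evaluates to a + i · x. Evaluating each term at x = 3:
  Term 0 contributes 5 + 0 · 3 = 5
  Term 1 contributes 2 + 1 · 3 = 5
  Term 2 contributes 3 + 2 · 3 = 9
  Term 3 contributes -3 + 3 · 3 = 6
  Term 4 contributes 1 + 4 · 3 = 13
p(3) = ⊕ of these = min[5, 5, 9, 6, 13] = 5.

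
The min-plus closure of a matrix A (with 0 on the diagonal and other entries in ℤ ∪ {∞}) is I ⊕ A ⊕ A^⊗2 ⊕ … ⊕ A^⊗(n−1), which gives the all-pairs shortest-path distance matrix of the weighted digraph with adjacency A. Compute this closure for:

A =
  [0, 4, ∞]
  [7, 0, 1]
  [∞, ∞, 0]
Closure =
  [0, 4, 5]
  [7, 0, 1]
  [∞, ∞, 0]

This is the Floyd-Warshall all-pairs shortest-path computation. For each intermediate vertex k = 0, 1, …, 2, update dist[i][j] ← min(dist[i][j], dist[i][k] + dist[k][j]). The final matrix gives, for each (i, j), the minimum total weight of any directed path from i to j (possibly empty when i = j).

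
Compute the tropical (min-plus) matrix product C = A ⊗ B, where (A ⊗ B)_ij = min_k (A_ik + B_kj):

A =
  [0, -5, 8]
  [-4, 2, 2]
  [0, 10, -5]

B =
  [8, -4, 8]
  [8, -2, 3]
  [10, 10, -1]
A ⊗ B =
  [3, -7, -2]
  [4, -8, 1]
  [5, -4, -6]

Apply the min-plus product entry-by-entry:
  C[0][0] = min over k of (A[0][0] + B[0][0] = 0 + 8 = 8, A[0][1] + B[1][0] = -5 + 8 = 3, A[0][2] + B[2][0] = 8 + 10 = 18) = 3 (attained at k = 1)
  C[0][1] = min over k of (A[0][0] + B[0][1] = 0 + -4 = -4, A[0][1] + B[1][1] = -5 + -2 = -7, A[0][2] + B[2][1] = 8 + 10 = 18) = -7 (attained at k = 1)
  C[0][2] = min over k of (A[0][0] + B[0][2] = 0 + 8 = 8, A[0][1] + B[1][2] = -5 + 3 = -2, A[0][2] + B[2][2] = 8 + -1 = 7) = -2 (attained at k = 1)
  C[1][0] = min over k of (A[1][0] + B[0][0] = -4 + 8 = 4, A[1][1] + B[1][0] = 2 + 8 = 10, A[1][2] + B[2][0] = 2 + 10 = 12) = 4 (attained at k = 0)
  C[1][1] = min over k of (A[1][0] + B[0][1] = -4 + -4 = -8, A[1][1] + B[1][1] = 2 + -2 = 0, A[1][2] + B[2][1] = 2 + 10 = 12) = -8 (attained at k = 0)
  C[1][2] = min over k of (A[1][0] + B[0][2] = -4 + 8 = 4, A[1][1] + B[1][2] = 2 + 3 = 5, A[1][2] + B[2][2] = 2 + -1 = 1) = 1 (attained at k = 2)
  C[2][0] = min over k of (A[2][0] + B[0][0] = 0 + 8 = 8, A[2][1] + B[1][0] = 10 + 8 = 18, A[2][2] + B[2][0] = -5 + 10 = 5) = 5 (attained at k = 2)
  C[2][1] = min over k of (A[2][0] + B[0][1] = 0 + -4 = -4, A[2][1] + B[1][1] = 10 + -2 = 8, A[2][2] + B[2][1] = -5 + 10 = 5) = -4 (attained at k = 0)
  C[2][2] = min over k of (A[2][0] + B[0][2] = 0 + 8 = 8, A[2][1] + B[1][2] = 10 + 3 = 13, A[2][2] + B[2][2] = -5 + -1 = -6) = -6 (attained at k = 2)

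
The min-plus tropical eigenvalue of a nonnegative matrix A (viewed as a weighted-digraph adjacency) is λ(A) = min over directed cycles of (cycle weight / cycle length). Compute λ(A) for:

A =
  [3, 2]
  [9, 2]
λ(A) = 2

Enumerate directed cycles and compute their means (weight / length). Sample:
  cycle 0 → 0: weight = 3, length = 1, mean = 3/1 ≈ 3.000
  cycle 1 → 1: weight = 2, length = 1, mean = 2/1 ≈ 2.000
  cycle 0 → 1 → 0: weight = 11, length = 2, mean = 11/2 ≈ 5.500
  cycle 1 → 0 → 1: weight = 11, length = 2, mean = 11/2 ≈ 5.500
Minimum mean = 2.000, attained e.g. along the cycle 1 → 1 with weight 2 and length 1. So λ(A) = 2/1 = 2.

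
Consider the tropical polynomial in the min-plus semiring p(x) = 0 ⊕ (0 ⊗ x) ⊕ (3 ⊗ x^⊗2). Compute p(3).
p(3) = 0

A tropical monomial a ⊗ x^⊗i evaluates to a + i · x. Evaluating each term at x = 3:
  Term 0 contributes 0 + 0 · 3 = 0
  Term 1 contributes 0 + 1 · 3 = 3
  Term 2 contributes 3 + 2 · 3 = 9
p(3) = ⊕ of these = min[0, 3, 9] = 0.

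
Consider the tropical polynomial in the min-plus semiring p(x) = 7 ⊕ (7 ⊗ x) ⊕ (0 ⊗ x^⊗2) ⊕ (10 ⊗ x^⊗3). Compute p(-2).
p(-2) = -4

A tropical monomial a ⊗ x^⊗i evaluates to a + i · x. Evaluating each term at x = -2:
  Term 0 contributes 7 + 0 · -2 = 7
  Term 1 contributes 7 + 1 · -2 = 5
  Term 2 contributes 0 + 2 · -2 = -4
  Term 3 contributes 10 + 3 · -2 = 4
p(-2) = ⊕ of these = min[7, 5, -4, 4] = -4.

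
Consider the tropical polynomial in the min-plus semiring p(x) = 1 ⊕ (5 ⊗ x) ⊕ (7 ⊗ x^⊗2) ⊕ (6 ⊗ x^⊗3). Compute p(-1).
p(-1) = 1

A tropical monomial a ⊗ x^⊗i evaluates to a + i · x. Evaluating each term at x = -1:
  Term 0 contributes 1 + 0 · -1 = 1
  Term 1 contributes 5 + 1 · -1 = 4
  Term 2 contributes 7 + 2 · -1 = 5
  Term 3 contributes 6 + 3 · -1 = 3
p(-1) = ⊕ of these = min[1, 4, 5, 3] = 1.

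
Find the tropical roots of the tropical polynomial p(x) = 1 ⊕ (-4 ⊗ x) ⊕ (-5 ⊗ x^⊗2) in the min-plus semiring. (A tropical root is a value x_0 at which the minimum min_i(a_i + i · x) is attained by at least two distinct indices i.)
Roots: {1, 5}

Each tropical root is a break point of the lower envelope of the lines y = a_i + i · x (there are 3 lines, with slopes 0, 1, ..., 2). Only the lines that attain the minimum somewhere contribute to roots; other lines are dominated. Here the surviving (envelope) indices are i = 2, i = 1, i = 0.
Intersections between consecutive envelope lines give the roots: for adjacent envelope indices i < j the intersection is x = (a_i − a_j) / (j − i). Reading off the sorted break points: {1, 5}.
Verification: at each break x_0, at least two indices attain the minimum of min_i(a_i + i · x_0).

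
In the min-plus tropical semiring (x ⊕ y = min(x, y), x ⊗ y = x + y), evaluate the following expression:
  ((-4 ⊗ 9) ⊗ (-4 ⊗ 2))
((-4 ⊗ 9) ⊗ (-4 ⊗ 2)) = 3

Expand innermost to outermost. Recall ⊕ takes the minimum of its arguments and ⊗ takes their sum. Working out the expression ((-4 ⊗ 9) ⊗ (-4 ⊗ 2)) gives 3.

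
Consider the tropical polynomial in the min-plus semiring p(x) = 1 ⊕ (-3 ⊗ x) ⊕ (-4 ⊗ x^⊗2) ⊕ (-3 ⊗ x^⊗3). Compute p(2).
p(2) = -1

A tropical monomial a ⊗ x^⊗i evaluates to a + i · x. Evaluating each term at x = 2:
  Term 0 contributes 1 + 0 · 2 = 1
  Term 1 contributes -3 + 1 · 2 = -1
  Term 2 contributes -4 + 2 · 2 = 0
  Term 3 contributes -3 + 3 · 2 = 3
p(2) = ⊕ of these = min[1, -1, 0, 3] = -1.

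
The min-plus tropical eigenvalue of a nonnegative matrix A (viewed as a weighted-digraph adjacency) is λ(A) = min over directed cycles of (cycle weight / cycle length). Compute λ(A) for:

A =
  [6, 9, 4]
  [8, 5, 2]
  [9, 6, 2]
λ(A) = 2

Enumerate directed cycles and compute their means (weight / length). Sample:
  cycle 0 → 0: weight = 6, length = 1, mean = 6/1 ≈ 6.000
  cycle 1 → 1: weight = 5, length = 1, mean = 5/1 ≈ 5.000
  cycle 2 → 2: weight = 2, length = 1, mean = 2/1 ≈ 2.000
  cycle 0 → 1 → 0: weight = 17, length = 2, mean = 17/2 ≈ 8.500
  cycle 0 → 2 → 0: weight = 13, length = 2, mean = 13/2 ≈ 6.500
  cycle 1 → 0 → 1: weight = 17, length = 2, mean = 17/2 ≈ 8.500
Minimum mean = 2.000, attained e.g. along the cycle 2 → 2 with weight 2 and length 1. So λ(A) = 2/1 = 2.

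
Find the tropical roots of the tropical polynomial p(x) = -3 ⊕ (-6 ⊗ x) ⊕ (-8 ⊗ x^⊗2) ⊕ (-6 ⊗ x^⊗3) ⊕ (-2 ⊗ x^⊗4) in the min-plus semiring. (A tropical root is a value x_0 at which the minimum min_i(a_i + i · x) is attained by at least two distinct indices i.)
Roots: {-4, -2, 2, 3}

Each tropical root is a break point of the lower envelope of the lines y = a_i + i · x (there are 5 lines, with slopes 0, 1, ..., 4). Only the lines that attain the minimum somewhere contribute to roots; other lines are dominated. Here the surviving (envelope) indices are i = 4, i = 3, i = 2, i = 1, i = 0.
Intersections between consecutive envelope lines give the roots: for adjacent envelope indices i < j the intersection is x = (a_i − a_j) / (j − i). Reading off the sorted break points: {-4, -2, 2, 3}.
Verification: at each break x_0, at least two indices attain the minimum of min_i(a_i + i · x_0).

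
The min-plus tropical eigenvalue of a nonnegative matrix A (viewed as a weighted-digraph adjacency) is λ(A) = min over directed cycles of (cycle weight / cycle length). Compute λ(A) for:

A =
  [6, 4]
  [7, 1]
λ(A) = 1

Enumerate directed cycles and compute their means (weight / length). Sample:
  cycle 0 → 0: weight = 6, length = 1, mean = 6/1 ≈ 6.000
  cycle 1 → 1: weight = 1, length = 1, mean = 1/1 ≈ 1.000
  cycle 0 → 1 → 0: weight = 11, length = 2, mean = 11/2 ≈ 5.500
  cycle 1 → 0 → 1: weight = 11, length = 2, mean = 11/2 ≈ 5.500
Minimum mean = 1.000, attained e.g. along the cycle 1 → 1 with weight 1 and length 1. So λ(A) = 1/1 = 1.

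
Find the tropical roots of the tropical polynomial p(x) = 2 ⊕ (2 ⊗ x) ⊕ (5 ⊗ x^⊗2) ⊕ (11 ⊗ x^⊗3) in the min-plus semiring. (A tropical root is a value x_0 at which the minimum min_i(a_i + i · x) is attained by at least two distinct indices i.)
Roots: {-6, -3, 0}

Each tropical root is a break point of the lower envelope of the lines y = a_i + i · x (there are 4 lines, with slopes 0, 1, ..., 3). Only the lines that attain the minimum somewhere contribute to roots; other lines are dominated. Here the surviving (envelope) indices are i = 3, i = 2, i = 1, i = 0.
Intersections between consecutive envelope lines give the roots: for adjacent envelope indices i < j the intersection is x = (a_i − a_j) / (j − i). Reading off the sorted break points: {-6, -3, 0}.
Verification: at each break x_0, at least two indices attain the minimum of min_i(a_i + i · x_0).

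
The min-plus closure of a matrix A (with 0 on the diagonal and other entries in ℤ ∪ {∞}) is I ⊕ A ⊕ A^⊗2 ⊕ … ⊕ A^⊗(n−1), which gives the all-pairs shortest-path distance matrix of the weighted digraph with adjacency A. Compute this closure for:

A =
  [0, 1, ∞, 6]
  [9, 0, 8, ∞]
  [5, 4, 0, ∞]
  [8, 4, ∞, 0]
Closure =
  [0, 1, 9, 6]
  [9, 0, 8, 15]
  [5, 4, 0, 11]
  [8, 4, 12, 0]

This is the Floyd-Warshall all-pairs shortest-path computation. For each intermediate vertex k = 0, 1, …, 3, update dist[i][j] ← min(dist[i][j], dist[i][k] + dist[k][j]). The final matrix gives, for each (i, j), the minimum total weight of any directed path from i to j (possibly empty when i = j).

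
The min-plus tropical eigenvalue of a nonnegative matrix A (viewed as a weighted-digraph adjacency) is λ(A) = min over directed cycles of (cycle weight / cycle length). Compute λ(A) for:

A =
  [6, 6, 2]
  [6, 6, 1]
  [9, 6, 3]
λ(A) = 3

Enumerate directed cycles and compute their means (weight / length). Sample:
  cycle 0 → 0: weight = 6, length = 1, mean = 6/1 ≈ 6.000
  cycle 1 → 1: weight = 6, length = 1, mean = 6/1 ≈ 6.000
  cycle 2 → 2: weight = 3, length = 1, mean = 3/1 ≈ 3.000
  cycle 0 → 1 → 0: weight = 12, length = 2, mean = 12/2 ≈ 6.000
  cycle 0 → 2 → 0: weight = 11, length = 2, mean = 11/2 ≈ 5.500
  cycle 1 → 0 → 1: weight = 12, length = 2, mean = 12/2 ≈ 6.000
Minimum mean = 3.000, attained e.g. along the cycle 2 → 2 with weight 3 and length 1. So λ(A) = 3/1 = 3.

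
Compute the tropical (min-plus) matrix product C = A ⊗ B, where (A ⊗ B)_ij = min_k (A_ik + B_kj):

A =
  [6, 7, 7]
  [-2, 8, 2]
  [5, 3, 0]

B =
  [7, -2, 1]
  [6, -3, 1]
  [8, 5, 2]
A ⊗ B =
  [13, 4, 7]
  [5, -4, -1]
  [8, 0, 2]

Apply the min-plus product entry-by-entry:
  C[0][0] = min over k of (A[0][0] + B[0][0] = 6 + 7 = 13, A[0][1] + B[1][0] = 7 + 6 = 13, A[0][2] + B[2][0] = 7 + 8 = 15) = 13 (attained at k = 0)
  C[0][1] = min over k of (A[0][0] + B[0][1] = 6 + -2 = 4, A[0][1] + B[1][1] = 7 + -3 = 4, A[0][2] + B[2][1] = 7 + 5 = 12) = 4 (attained at k = 0)
  C[0][2] = min over k of (A[0][0] + B[0][2] = 6 + 1 = 7, A[0][1] + B[1][2] = 7 + 1 = 8, A[0][2] + B[2][2] = 7 + 2 = 9) = 7 (attained at k = 0)
  C[1][0] = min over k of (A[1][0] + B[0][0] = -2 + 7 = 5, A[1][1] + B[1][0] = 8 + 6 = 14, A[1][2] + B[2][0] = 2 + 8 = 10) = 5 (attained at k = 0)
  C[1][1] = min over k of (A[1][0] + B[0][1] = -2 + -2 = -4, A[1][1] + B[1][1] = 8 + -3 = 5, A[1][2] + B[2][1] = 2 + 5 = 7) = -4 (attained at k = 0)
  C[1][2] = min over k of (A[1][0] + B[0][2] = -2 + 1 = -1, A[1][1] + B[1][2] = 8 + 1 = 9, A[1][2] + B[2][2] = 2 + 2 = 4) = -1 (attained at k = 0)
  C[2][0] = min over k of (A[2][0] + B[0][0] = 5 + 7 = 12, A[2][1] + B[1][0] = 3 + 6 = 9, A[2][2] + B[2][0] = 0 + 8 = 8) = 8 (attained at k = 2)
  C[2][1] = min over k of (A[2][0] + B[0][1] = 5 + -2 = 3, A[2][1] + B[1][1] = 3 + -3 = 0, A[2][2] + B[2][1] = 0 + 5 = 5) = 0 (attained at k = 1)
  C[2][2] = min over k of (A[2][0] + B[0][2] = 5 + 1 = 6, A[2][1] + B[1][2] = 3 + 1 = 4, A[2][2] + B[2][2] = 0 + 2 = 2) = 2 (attained at k = 2)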